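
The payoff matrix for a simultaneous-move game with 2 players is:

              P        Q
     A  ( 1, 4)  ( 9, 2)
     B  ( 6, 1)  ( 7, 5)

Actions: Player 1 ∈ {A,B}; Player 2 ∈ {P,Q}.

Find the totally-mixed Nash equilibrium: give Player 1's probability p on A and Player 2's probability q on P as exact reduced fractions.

(p,q) = (2/3, 2/7)

P1 indiff ⇒ q·1+(1-q)·9 = q·6+(1-q)·7 ⇒ q(-5) = (1-q)(-2) ⇒ q = 2/7
P2 indiff ⇒ p·4+(1-p)·1 = p·2+(1-p)·5 ⇒ p(2) = (1-p)(4) ⇒ p = 2/3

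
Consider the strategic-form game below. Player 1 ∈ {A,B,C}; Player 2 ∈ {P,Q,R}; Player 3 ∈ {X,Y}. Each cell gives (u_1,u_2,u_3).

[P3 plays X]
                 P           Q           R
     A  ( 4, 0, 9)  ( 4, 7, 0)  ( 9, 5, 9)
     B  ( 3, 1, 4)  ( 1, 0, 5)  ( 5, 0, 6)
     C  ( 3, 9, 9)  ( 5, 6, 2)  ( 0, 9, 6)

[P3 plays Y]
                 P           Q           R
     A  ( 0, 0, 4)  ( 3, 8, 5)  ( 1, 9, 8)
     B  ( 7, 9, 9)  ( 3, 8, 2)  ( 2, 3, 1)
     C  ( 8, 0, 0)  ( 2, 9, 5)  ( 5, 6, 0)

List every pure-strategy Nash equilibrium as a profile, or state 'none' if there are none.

(A,P,X): not NE [P2→Q gives 7>0]
(A,P,Y): not NE [P1→C gives 8>0; P2→R gives 9>0; P3→X gives 9>4]
(A,Q,X): not NE [P1→C gives 5>4; P3→Y gives 5>0]
(A,Q,Y): not NE [P2→R gives 9>8]
(A,R,X): not NE [P2→Q gives 7>5]
(A,R,Y): not NE [P1→C gives 5>1; P3→X gives 9>8]
(B,P,X): not NE [P1→A gives 4>3; P3→Y gives 9>4]
(B,P,Y): not NE [P1→C gives 8>7]
(B,Q,X): not NE [P1→C gives 5>1; P2→P gives 1>0]
(B,Q,Y): not NE [P2→P gives 9>8; P3→X gives 5>2]
(B,R,X): not NE [P1→A gives 9>5; P2→P gives 1>0]
(B,R,Y): not NE [P1→C gives 5>2; P2→P gives 9>3; P3→X gives 6>1]
(C,P,X): not NE [P1→A gives 4>3]
(C,P,Y): not NE [P2→Q gives 9>0; P3→X gives 9>0]
(C,Q,X): not NE [P2→R gives 9>6; P3→Y gives 5>2]
(C,Q,Y): not NE [P1→B gives 3>2]
(C,R,X): not NE [P1→A gives 9>0]
(C,R,Y): not NE [P2→Q gives 9>6; P3→X gives 6>0]

No pure NE.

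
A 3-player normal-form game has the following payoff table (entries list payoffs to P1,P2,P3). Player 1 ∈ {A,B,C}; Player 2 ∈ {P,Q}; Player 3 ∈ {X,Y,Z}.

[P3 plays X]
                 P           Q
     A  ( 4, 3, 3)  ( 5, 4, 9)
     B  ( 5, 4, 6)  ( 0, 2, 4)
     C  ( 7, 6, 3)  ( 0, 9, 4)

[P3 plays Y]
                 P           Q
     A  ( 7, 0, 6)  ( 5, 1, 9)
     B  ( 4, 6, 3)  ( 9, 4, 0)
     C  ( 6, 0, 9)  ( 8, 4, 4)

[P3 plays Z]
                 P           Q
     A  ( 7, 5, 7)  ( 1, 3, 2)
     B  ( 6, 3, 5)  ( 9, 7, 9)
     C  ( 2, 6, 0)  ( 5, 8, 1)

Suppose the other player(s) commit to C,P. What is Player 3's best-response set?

argmax u_3 = {Y}

u_3(X vs C,P) = 3
u_3(Y vs C,P) = 9
u_3(Z vs C,P) = 0
max payoff 9 at {Y}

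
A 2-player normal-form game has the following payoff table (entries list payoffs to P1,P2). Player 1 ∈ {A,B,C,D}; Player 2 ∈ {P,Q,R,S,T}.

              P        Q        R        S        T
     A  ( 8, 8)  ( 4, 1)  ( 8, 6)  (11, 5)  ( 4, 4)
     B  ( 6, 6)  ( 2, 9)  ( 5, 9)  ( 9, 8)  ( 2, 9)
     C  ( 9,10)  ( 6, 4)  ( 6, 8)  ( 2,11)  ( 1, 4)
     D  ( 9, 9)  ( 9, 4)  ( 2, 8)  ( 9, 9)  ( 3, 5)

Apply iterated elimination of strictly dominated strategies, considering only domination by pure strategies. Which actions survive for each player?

P1 drop B (A beats it: P:8>6 Q:4>2 R:8>5 S:11>9 T:4>2)
P2 drop Q (P beats it: A:8>1 C:10>4 D:9>4)
P2 drop R (P beats it: A:8>6 C:10>8 D:9>8)
P2 drop T (P beats it: A:8>4 C:10>4 D:9>5)
P1→{A,C,D} P2→{P,S}

IESDS → P1:{A,C,D} P2:{P,S}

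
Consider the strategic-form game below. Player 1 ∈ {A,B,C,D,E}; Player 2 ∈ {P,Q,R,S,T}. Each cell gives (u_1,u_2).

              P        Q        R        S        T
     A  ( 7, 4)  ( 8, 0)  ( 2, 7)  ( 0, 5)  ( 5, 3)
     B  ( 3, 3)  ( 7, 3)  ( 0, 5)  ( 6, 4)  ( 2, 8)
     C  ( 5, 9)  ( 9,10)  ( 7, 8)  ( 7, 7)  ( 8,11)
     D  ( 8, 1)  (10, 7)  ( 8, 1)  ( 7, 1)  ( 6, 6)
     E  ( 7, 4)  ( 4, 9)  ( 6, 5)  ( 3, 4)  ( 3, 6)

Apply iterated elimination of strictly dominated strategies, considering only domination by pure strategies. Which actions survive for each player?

Survivors P1:{C,D} P2:{Q,T}

P1 drop A (D beats it: P:8>7 Q:10>8 R:8>2 S:7>0 T:6>5)
P1 drop B (C beats it: P:5>3 Q:9>7 R:7>0 S:7>6 T:8>2)
P1 drop E (D beats it: P:8>7 Q:10>4 R:8>6 S:7>3 T:6>3)
P2 drop P (Q beats it: C:10>9 D:7>1)
P2 drop R (Q beats it: C:10>8 D:7>1)
P2 drop S (Q beats it: C:10>7 D:7>1)
P1→{C,D} P2→{Q,T}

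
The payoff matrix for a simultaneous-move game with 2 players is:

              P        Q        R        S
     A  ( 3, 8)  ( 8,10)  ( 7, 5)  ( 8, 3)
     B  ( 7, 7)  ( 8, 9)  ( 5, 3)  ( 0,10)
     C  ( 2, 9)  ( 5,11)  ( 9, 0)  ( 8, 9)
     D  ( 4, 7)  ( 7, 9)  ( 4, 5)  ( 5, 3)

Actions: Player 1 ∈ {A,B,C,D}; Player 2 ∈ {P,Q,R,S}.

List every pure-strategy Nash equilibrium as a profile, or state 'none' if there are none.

(A,P): not NE [P1→B gives 7>3; P2→Q gives 10>8]
(A,Q): NE
(A,R): not NE [P1→C gives 9>7; P2→Q gives 10>5]
(A,S): not NE [P2→Q gives 10>3]
(B,P): not NE [P2→S gives 10>7]
(B,Q): not NE [P2→S gives 10>9]
(B,R): not NE [P1→C gives 9>5; P2→S gives 10>3]
(B,S): not NE [P1→C gives 8>0]
(C,P): not NE [P1→B gives 7>2; P2→Q gives 11>9]
(C,Q): not NE [P1→B gives 8>5]
(C,R): not NE [P2→Q gives 11>0]
(C,S): not NE [P2→Q gives 11>9]
(D,P): not NE [P1→B gives 7>4; P2→Q gives 9>7]
(D,Q): not NE [P1→B gives 8>7]
(D,R): not NE [P1→C gives 9>4; P2→Q gives 9>5]
(D,S): not NE [P1→C gives 8>5; P2→Q gives 9>3]

NE set: (A,Q)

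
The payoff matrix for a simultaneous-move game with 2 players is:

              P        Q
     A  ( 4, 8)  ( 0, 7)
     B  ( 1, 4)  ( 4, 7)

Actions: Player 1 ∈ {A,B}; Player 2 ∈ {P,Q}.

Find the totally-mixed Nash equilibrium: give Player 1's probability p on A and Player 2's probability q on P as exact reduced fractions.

P1 indiff ⇒ q·4+(1-q)·0 = q·1+(1-q)·4 ⇒ q(3) = (1-q)(4) ⇒ q = 4/7
P2 indiff ⇒ p·8+(1-p)·4 = p·7+(1-p)·7 ⇒ p(1) = (1-p)(3) ⇒ p = 3/4

(p,q) = (3/4, 4/7)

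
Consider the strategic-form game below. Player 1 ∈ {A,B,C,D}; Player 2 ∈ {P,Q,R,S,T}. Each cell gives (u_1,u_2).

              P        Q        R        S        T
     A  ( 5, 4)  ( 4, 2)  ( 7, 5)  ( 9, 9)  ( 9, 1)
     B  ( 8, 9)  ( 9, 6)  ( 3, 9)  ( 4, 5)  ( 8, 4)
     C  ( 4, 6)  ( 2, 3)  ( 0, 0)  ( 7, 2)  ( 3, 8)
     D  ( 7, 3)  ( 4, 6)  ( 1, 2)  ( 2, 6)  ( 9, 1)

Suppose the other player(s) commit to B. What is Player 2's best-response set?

argmax u_2 = {P,R}

u_2(P vs B) = 9
u_2(Q vs B) = 6
u_2(R vs B) = 9
u_2(S vs B) = 5
u_2(T vs B) = 4
max payoff 9 at {P,R}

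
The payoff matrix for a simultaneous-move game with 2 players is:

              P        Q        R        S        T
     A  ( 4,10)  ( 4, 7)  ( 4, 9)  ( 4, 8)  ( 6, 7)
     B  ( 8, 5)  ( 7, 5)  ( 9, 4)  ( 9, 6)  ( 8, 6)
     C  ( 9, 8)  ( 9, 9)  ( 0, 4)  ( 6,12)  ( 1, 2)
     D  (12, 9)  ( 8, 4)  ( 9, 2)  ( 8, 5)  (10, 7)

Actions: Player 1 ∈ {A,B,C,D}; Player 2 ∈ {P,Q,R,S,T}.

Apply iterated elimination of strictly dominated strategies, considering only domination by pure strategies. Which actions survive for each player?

Survivors P1:{B,D} P2:{P,S,T}

P1 drop A (B beats it: P:8>4 Q:7>4 R:9>4 S:9>4 T:8>6)
P2 drop Q (S beats it: B:6>5 C:12>9 D:5>4)
P1 drop C (D beats it: P:12>9 R:9>0 S:8>6 T:10>1)
P2 drop R (P beats it: B:5>4 D:9>2)
P1→{B,D} P2→{P,S,T}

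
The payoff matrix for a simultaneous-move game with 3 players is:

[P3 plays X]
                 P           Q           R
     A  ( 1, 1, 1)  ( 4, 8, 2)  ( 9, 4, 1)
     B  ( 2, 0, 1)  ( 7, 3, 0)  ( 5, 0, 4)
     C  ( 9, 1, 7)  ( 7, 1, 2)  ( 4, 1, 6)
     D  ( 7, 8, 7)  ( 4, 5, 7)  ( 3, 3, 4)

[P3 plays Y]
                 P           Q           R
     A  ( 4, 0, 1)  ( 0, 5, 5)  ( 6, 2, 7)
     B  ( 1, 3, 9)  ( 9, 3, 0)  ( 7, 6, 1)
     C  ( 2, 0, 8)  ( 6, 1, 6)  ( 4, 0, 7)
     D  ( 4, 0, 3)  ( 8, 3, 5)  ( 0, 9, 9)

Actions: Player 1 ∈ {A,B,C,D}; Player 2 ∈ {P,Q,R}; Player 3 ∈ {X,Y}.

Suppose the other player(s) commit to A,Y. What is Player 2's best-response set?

u_2(P vs A,Y) = 0
u_2(Q vs A,Y) = 5
u_2(R vs A,Y) = 2
max payoff 5 at {Q}

P2 best: {Q}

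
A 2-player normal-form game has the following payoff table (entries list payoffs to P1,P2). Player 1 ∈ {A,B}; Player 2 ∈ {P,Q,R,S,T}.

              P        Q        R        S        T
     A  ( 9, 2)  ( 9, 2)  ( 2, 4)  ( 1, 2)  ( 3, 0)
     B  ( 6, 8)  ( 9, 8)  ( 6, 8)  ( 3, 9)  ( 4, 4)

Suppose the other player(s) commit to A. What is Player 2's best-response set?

P2 best: {R}

u_2(P vs A) = 2
u_2(Q vs A) = 2
u_2(R vs A) = 4
u_2(S vs A) = 2
u_2(T vs A) = 0
max payoff 4 at {R}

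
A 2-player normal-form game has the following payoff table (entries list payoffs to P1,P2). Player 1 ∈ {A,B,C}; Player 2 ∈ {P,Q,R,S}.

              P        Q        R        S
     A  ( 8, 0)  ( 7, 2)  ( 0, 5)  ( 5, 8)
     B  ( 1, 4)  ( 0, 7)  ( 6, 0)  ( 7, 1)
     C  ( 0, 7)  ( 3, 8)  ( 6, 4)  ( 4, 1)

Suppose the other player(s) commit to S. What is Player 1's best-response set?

u_1(A vs S) = 5
u_1(B vs S) = 7
u_1(C vs S) = 4
max payoff 7 at {B}

BR_1 = {B}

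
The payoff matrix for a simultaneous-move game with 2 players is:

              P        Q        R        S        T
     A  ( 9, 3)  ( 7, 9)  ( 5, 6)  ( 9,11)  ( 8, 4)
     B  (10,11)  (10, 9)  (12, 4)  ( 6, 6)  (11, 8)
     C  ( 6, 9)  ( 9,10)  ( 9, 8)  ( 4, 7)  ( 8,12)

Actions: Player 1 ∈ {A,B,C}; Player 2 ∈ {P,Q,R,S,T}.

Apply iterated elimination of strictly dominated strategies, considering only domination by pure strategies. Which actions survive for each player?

IESDS → P1:{A,B} P2:{P,Q,S}

P1 drop C (B beats it: P:10>6 Q:10>9 R:12>9 S:6>4 T:11>8)
P2 drop R (Q beats it: A:9>6 B:9>4)
P2 drop T (Q beats it: A:9>4 B:9>8)
P1→{A,B} P2→{P,Q,S}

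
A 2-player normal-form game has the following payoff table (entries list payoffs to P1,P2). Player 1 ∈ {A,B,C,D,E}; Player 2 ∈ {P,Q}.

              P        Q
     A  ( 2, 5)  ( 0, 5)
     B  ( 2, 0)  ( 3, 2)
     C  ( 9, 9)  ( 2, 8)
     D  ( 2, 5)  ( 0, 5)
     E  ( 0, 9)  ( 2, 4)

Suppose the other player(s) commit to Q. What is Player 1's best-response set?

u_1(A vs Q) = 0
u_1(B vs Q) = 3
u_1(C vs Q) = 2
u_1(D vs Q) = 0
u_1(E vs Q) = 2
max payoff 3 at {B}

P1 best: {B}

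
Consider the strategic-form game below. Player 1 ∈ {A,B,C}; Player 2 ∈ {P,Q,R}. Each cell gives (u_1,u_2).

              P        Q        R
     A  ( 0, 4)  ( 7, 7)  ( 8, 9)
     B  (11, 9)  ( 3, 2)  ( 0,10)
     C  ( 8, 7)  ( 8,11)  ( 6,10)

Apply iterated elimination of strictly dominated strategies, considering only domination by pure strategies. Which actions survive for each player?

Survivors P1:{A,C} P2:{Q,R}

P2 drop P (R beats it: A:9>4 B:10>9 C:10>7)
P1 drop B (A beats it: Q:7>3 R:8>0)
P1→{A,C} P2→{Q,R}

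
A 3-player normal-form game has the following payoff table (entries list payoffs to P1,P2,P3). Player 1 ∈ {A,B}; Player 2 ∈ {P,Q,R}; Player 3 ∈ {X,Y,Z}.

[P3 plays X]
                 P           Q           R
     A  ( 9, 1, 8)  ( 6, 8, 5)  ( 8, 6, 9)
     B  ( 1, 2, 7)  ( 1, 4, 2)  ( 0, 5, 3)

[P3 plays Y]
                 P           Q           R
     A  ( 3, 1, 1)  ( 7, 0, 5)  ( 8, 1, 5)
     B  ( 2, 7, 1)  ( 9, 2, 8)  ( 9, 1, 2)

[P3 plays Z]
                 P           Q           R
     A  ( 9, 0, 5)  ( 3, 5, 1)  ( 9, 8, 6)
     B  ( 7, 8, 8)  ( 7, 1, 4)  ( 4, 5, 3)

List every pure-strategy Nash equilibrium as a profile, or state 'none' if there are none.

(A,P,X): not NE [P2→Q gives 8>1]
(A,P,Y): not NE [P3→X gives 8>1]
(A,P,Z): not NE [P2→R gives 8>0; P3→X gives 8>5]
(A,Q,X): NE
(A,Q,Y): not NE [P1→B gives 9>7; P2→R gives 1>0]
(A,Q,Z): not NE [P1→B gives 7>3; P2→R gives 8>5; P3→Y gives 5>1]
(A,R,X): not NE [P2→Q gives 8>6]
(A,R,Y): not NE [P1→B gives 9>8; P3→X gives 9>5]
(A,R,Z): not NE [P3→X gives 9>6]
(B,P,X): not NE [P1→A gives 9>1; P2→R gives 5>2; P3→Z gives 8>7]
(B,P,Y): not NE [P1→A gives 3>2; P3→Z gives 8>1]
(B,P,Z): not NE [P1→A gives 9>7]
(B,Q,X): not NE [P1→A gives 6>1; P2→R gives 5>4; P3→Y gives 8>2]
(B,Q,Y): not NE [P2→P gives 7>2]
(B,Q,Z): not NE [P2→P gives 8>1; P3→Y gives 8>4]
(B,R,X): not NE [P1→A gives 8>0]
(B,R,Y): not NE [P2→P gives 7>1; P3→Z gives 3>2]
(B,R,Z): not NE [P1→A gives 9>4; P2→P gives 8>5]

PSNE = {(A,Q,X)}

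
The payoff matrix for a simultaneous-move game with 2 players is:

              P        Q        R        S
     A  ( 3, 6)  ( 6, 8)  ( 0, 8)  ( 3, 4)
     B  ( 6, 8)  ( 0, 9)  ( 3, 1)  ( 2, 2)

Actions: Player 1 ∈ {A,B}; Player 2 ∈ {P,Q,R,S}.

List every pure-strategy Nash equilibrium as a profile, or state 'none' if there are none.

(A,P): not NE [P1→B gives 6>3; P2→R gives 8>6]
(A,Q): NE
(A,R): not NE [P1→B gives 3>0]
(A,S): not NE [P2→R gives 8>4]
(B,P): not NE [P2→Q gives 9>8]
(B,Q): not NE [P1→A gives 6>0]
(B,R): not NE [P2→Q gives 9>1]
(B,S): not NE [P1→A gives 3>2; P2→Q gives 9>2]

NE set: (A,Q)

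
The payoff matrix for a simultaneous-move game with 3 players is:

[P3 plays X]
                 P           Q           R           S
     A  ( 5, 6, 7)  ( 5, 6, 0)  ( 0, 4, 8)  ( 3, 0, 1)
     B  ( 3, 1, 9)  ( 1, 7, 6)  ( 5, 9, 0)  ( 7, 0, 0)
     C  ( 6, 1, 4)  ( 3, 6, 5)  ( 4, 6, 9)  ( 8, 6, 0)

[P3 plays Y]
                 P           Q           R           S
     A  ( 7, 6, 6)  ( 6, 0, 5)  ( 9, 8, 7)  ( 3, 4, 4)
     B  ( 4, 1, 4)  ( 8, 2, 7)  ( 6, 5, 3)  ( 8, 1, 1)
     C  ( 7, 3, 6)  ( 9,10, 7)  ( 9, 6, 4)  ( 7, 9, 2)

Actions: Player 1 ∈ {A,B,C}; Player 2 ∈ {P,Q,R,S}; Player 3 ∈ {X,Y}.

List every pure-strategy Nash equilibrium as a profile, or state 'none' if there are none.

(A,P,X): not NE [P1→C gives 6>5]
(A,P,Y): not NE [P2→R gives 8>6; P3→X gives 7>6]
(A,Q,X): not NE [P3→Y gives 5>0]
(A,Q,Y): not NE [P1→C gives 9>6; P2→R gives 8>0]
(A,R,X): not NE [P1→B gives 5>0; P2→Q gives 6>4]
(A,R,Y): not NE [P3→X gives 8>7]
(A,S,X): not NE [P1→C gives 8>3; P2→Q gives 6>0; P3→Y gives 4>1]
(A,S,Y): not NE [P1→B gives 8>3; P2→R gives 8>4]
(B,P,X): not NE [P1→C gives 6>3; P2→R gives 9>1]
(B,P,Y): not NE [P1→C gives 7>4; P2→R gives 5>1; P3→X gives 9>4]
(B,Q,X): not NE [P1→A gives 5>1; P2→R gives 9>7; P3→Y gives 7>6]
(B,Q,Y): not NE [P1→C gives 9>8; P2→R gives 5>2]
(B,R,X): not NE [P3→Y gives 3>0]
(B,R,Y): not NE [P1→C gives 9>6]
(B,S,X): not NE [P1→C gives 8>7; P2→R gives 9>0; P3→Y gives 1>0]
(B,S,Y): not NE [P2→R gives 5>1]
(C,P,X): not NE [P2→S gives 6>1; P3→Y gives 6>4]
(C,P,Y): not NE [P2→Q gives 10>3]
(C,Q,X): not NE [P1→A gives 5>3; P3→Y gives 7>5]
(C,Q,Y): NE
(C,R,X): not NE [P1→B gives 5>4]
(C,R,Y): not NE [P2→Q gives 10>6; P3→X gives 9>4]
(C,S,X): not NE [P3→Y gives 2>0]
(C,S,Y): not NE [P1→B gives 8>7; P2→Q gives 10>9]

NE set: (C,Q,Y)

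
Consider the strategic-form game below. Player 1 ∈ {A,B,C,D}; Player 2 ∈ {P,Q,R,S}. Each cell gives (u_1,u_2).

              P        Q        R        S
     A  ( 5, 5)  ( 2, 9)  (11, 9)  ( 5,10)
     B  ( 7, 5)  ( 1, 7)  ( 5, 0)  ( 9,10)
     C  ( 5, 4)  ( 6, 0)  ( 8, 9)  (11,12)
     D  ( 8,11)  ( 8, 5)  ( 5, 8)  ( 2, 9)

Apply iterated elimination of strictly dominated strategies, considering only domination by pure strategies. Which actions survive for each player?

P2 drop Q (S beats it: A:10>9 B:10>7 C:12>0 D:9>5)
P2 drop R (S beats it: A:10>9 B:10>0 C:12>9 D:9>8)
P1 drop A (B beats it: P:7>5 S:9>5)
P1→{B,C,D} P2→{P,S}

Remaining: P1:{B,C,D} P2:{P,S}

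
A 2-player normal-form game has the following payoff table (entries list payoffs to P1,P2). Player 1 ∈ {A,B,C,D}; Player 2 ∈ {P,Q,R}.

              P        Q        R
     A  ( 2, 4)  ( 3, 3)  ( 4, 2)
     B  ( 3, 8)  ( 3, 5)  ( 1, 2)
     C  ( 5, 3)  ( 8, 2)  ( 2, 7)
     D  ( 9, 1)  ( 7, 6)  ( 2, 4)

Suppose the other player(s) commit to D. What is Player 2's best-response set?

u_2(P vs D) = 1
u_2(Q vs D) = 6
u_2(R vs D) = 4
max payoff 6 at {Q}

BR_2 = {Q}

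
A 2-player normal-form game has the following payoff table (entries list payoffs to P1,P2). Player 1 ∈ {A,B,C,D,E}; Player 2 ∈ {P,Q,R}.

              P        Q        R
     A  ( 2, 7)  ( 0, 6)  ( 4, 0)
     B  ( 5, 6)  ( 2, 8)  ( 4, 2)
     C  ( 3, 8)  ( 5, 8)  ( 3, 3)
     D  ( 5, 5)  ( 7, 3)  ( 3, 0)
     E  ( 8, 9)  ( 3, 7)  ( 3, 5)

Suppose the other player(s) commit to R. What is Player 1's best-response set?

P1 best: {A,B}

u_1(A vs R) = 4
u_1(B vs R) = 4
u_1(C vs R) = 3
u_1(D vs R) = 3
u_1(E vs R) = 3
max payoff 4 at {A,B}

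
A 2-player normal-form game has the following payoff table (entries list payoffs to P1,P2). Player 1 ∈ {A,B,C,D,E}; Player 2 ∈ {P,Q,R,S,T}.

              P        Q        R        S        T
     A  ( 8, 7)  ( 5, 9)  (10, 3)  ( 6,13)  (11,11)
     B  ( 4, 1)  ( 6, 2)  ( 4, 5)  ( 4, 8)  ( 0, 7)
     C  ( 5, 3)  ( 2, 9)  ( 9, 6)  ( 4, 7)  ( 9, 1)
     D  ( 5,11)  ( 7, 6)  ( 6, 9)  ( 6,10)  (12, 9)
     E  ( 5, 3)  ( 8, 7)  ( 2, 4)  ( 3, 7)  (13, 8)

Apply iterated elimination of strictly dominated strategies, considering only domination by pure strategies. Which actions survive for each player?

Survivors P1:{A,D,E} P2:{P,S,T}

P1 drop B (D beats it: P:5>4 Q:7>6 R:6>4 S:6>4 T:12>0)
P1 drop C (A beats it: P:8>5 Q:5>2 R:10>9 S:6>4 T:11>9)
P2 drop Q (T beats it: A:11>9 D:9>6 E:8>7)
P2 drop R (S beats it: A:13>3 D:10>9 E:7>4)
P1→{A,D,E} P2→{P,S,T}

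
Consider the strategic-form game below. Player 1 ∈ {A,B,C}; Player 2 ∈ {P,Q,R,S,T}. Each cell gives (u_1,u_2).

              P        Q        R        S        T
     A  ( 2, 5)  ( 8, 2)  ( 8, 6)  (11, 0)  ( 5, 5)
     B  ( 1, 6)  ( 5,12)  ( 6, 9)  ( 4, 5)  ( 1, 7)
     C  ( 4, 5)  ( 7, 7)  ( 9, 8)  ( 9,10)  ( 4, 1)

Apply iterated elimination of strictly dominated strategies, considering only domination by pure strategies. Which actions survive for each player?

IESDS → P1:{A,C} P2:{R,S}

P1 drop B (A beats it: P:2>1 Q:8>5 R:8>6 S:11>4 T:5>1)
P2 drop P (R beats it: A:6>5 C:8>5)
P2 drop Q (R beats it: A:6>2 C:8>7)
P2 drop T (R beats it: A:6>5 C:8>1)
P1→{A,C} P2→{R,S}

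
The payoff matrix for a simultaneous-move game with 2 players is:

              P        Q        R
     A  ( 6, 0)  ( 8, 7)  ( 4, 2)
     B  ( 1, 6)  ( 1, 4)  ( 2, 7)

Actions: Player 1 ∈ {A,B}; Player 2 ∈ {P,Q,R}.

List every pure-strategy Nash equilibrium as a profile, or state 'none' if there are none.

(A,P): not NE [P2→Q gives 7>0]
(A,Q): NE
(A,R): not NE [P2→Q gives 7>2]
(B,P): not NE [P1→A gives 6>1; P2→R gives 7>6]
(B,Q): not NE [P1→A gives 8>1; P2→R gives 7>4]
(B,R): not NE [P1→A gives 4>2]

Nash profiles: (A,Q)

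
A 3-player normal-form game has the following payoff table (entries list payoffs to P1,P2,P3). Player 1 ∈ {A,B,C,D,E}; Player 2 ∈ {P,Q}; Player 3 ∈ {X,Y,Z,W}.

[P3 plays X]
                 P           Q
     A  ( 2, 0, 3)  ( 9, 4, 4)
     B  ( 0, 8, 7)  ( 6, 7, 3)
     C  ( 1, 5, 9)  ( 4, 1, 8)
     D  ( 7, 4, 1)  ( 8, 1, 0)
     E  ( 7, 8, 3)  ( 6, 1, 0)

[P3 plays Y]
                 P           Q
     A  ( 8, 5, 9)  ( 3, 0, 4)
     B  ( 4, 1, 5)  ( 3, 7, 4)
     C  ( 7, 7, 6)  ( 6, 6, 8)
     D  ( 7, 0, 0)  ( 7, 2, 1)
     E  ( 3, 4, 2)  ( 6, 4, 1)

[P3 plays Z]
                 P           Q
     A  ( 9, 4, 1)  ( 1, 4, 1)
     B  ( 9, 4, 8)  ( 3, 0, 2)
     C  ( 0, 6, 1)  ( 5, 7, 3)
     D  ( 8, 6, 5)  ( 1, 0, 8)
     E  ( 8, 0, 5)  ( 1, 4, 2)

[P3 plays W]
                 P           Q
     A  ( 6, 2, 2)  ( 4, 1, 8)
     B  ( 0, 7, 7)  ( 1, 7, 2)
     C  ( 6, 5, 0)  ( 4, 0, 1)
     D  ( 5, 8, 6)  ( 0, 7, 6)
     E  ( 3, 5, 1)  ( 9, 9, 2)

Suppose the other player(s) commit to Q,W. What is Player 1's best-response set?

P1 best: {E}

u_1(A vs Q,W) = 4
u_1(B vs Q,W) = 1
u_1(C vs Q,W) = 4
u_1(D vs Q,W) = 0
u_1(E vs Q,W) = 9
max payoff 9 at {E}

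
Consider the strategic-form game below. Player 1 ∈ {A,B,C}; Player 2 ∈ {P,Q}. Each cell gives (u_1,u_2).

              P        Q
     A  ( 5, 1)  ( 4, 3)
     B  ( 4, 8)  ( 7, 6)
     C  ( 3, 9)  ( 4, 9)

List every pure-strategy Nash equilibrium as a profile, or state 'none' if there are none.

PSNE: ∅

(A,P): not NE [P2→Q gives 3>1]
(A,Q): not NE [P1→B gives 7>4]
(B,P): not NE [P1→A gives 5>4]
(B,Q): not NE [P2→P gives 8>6]
(C,P): not NE [P1→A gives 5>3]
(C,Q): not NE [P1→B gives 7>4]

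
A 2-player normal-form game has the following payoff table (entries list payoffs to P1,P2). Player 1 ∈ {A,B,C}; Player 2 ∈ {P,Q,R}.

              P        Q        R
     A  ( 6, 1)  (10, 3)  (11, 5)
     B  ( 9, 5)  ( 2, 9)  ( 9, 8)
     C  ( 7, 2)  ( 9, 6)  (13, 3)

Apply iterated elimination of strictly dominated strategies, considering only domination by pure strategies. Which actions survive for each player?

P2 drop P (Q beats it: A:3>1 B:9>5 C:6>2)
P1 drop B (A beats it: Q:10>2 R:11>9)
P1→{A,C} P2→{Q,R}

Survivors P1:{A,C} P2:{Q,R}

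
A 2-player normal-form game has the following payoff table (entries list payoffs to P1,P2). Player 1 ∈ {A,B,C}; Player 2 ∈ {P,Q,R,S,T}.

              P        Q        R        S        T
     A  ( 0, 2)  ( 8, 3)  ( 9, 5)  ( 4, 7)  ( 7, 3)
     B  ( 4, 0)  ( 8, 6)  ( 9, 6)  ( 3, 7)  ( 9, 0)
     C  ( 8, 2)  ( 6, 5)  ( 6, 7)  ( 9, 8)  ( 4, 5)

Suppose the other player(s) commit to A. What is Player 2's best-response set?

argmax u_2 = {S}

u_2(P vs A) = 2
u_2(Q vs A) = 3
u_2(R vs A) = 5
u_2(S vs A) = 7
u_2(T vs A) = 3
max payoff 7 at {S}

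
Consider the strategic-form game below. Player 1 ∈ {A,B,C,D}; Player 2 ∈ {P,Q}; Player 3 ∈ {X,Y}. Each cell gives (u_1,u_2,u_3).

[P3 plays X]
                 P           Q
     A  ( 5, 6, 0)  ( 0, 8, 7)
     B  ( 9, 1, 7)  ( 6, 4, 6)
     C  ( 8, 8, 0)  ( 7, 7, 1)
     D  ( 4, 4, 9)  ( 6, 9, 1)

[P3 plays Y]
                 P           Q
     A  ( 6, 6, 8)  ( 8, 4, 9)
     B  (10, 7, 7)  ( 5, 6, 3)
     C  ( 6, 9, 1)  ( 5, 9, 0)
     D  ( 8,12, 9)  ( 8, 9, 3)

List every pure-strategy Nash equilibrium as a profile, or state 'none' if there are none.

(A,P,X): not NE [P1→B gives 9>5; P2→Q gives 8>6; P3→Y gives 8>0]
(A,P,Y): not NE [P1→B gives 10>6]
(A,Q,X): not NE [P1→C gives 7>0; P3→Y gives 9>7]
(A,Q,Y): not NE [P2→P gives 6>4]
(B,P,X): not NE [P2→Q gives 4>1]
(B,P,Y): NE
(B,Q,X): not NE [P1→C gives 7>6]
(B,Q,Y): not NE [P1→D gives 8>5; P2→P gives 7>6; P3→X gives 6>3]
(C,P,X): not NE [P1→B gives 9>8; P3→Y gives 1>0]
(C,P,Y): not NE [P1→B gives 10>6]
(C,Q,X): not NE [P2→P gives 8>7]
(C,Q,Y): not NE [P1→D gives 8>5; P3→X gives 1>0]
(D,P,X): not NE [P1→B gives 9>4; P2→Q gives 9>4]
(D,P,Y): not NE [P1→B gives 10>8]
(D,Q,X): not NE [P1→C gives 7>6; P3→Y gives 3>1]
(D,Q,Y): not NE [P2→P gives 12>9]

NE set: (B,P,Y)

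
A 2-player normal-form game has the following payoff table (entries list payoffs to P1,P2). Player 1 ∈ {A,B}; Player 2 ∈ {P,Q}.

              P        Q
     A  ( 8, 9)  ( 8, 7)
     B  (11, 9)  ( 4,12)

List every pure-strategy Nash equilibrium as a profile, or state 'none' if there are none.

No pure NE.

(A,P): not NE [P1→B gives 11>8]
(A,Q): not NE [P2→P gives 9>7]
(B,P): not NE [P2→Q gives 12>9]
(B,Q): not NE [P1→A gives 8>4]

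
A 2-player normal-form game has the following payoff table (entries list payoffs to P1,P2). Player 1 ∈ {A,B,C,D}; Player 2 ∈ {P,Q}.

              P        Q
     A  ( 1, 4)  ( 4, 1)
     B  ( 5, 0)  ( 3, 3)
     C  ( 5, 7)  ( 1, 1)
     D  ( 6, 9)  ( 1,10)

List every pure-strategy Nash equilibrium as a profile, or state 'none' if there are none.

Equilibria: none

(A,P): not NE [P1→D gives 6>1]
(A,Q): not NE [P2→P gives 4>1]
(B,P): not NE [P1→D gives 6>5; P2→Q gives 3>0]
(B,Q): not NE [P1→A gives 4>3]
(C,P): not NE [P1→D gives 6>5]
(C,Q): not NE [P1→A gives 4>1; P2→P gives 7>1]
(D,P): not NE [P2→Q gives 10>9]
(D,Q): not NE [P1→A gives 4>1]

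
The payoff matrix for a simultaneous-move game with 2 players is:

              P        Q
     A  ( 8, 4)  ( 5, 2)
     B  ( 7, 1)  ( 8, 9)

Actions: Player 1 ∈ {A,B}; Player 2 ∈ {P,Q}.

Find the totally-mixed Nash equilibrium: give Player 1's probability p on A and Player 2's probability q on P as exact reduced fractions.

P1 indiff ⇒ q·8+(1-q)·5 = q·7+(1-q)·8 ⇒ q(1) = (1-q)(3) ⇒ q = 3/4
P2 indiff ⇒ p·4+(1-p)·1 = p·2+(1-p)·9 ⇒ p(2) = (1-p)(8) ⇒ p = 4/5

p=4/5, q=3/4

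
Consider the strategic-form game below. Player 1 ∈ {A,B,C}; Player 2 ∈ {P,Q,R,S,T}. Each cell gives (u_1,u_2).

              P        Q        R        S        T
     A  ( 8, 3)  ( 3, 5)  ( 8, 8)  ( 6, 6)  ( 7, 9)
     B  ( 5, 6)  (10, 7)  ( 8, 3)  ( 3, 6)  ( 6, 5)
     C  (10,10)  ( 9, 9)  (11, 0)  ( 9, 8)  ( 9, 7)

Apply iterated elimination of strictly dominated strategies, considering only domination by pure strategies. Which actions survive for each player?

P1 drop A (C beats it: P:10>8 Q:9>3 R:11>8 S:9>6 T:9>7)
P2 drop R (P beats it: B:6>3 C:10>0)
P2 drop S (Q beats it: B:7>6 C:9>8)
P2 drop T (P beats it: B:6>5 C:10>7)
P1→{B,C} P2→{P,Q}

Remaining: P1:{B,C} P2:{P,Q}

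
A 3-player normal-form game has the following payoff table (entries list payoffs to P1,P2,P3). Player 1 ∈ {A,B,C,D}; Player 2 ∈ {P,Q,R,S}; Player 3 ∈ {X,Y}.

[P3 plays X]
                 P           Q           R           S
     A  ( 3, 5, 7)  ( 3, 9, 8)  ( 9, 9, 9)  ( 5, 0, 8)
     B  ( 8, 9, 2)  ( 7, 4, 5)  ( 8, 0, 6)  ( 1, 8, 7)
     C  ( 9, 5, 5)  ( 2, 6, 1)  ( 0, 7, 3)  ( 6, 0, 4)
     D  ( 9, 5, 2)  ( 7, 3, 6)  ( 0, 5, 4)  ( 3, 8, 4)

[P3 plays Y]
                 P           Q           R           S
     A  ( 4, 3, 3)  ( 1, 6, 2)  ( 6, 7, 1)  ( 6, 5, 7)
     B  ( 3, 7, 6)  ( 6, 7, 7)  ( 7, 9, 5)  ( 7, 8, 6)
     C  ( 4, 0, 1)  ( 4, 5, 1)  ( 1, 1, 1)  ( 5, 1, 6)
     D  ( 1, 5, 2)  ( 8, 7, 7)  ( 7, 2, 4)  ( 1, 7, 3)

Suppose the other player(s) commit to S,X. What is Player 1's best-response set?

u_1(A vs S,X) = 5
u_1(B vs S,X) = 1
u_1(C vs S,X) = 6
u_1(D vs S,X) = 3
max payoff 6 at {C}

BR_1 = {C}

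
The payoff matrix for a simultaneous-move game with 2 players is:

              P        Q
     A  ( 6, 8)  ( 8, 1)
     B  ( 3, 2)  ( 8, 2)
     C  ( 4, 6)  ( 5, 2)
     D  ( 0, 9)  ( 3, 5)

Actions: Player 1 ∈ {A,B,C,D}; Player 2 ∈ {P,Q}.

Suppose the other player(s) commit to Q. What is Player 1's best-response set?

P1 best: {A,B}

u_1(A vs Q) = 8
u_1(B vs Q) = 8
u_1(C vs Q) = 5
u_1(D vs Q) = 3
max payoff 8 at {A,B}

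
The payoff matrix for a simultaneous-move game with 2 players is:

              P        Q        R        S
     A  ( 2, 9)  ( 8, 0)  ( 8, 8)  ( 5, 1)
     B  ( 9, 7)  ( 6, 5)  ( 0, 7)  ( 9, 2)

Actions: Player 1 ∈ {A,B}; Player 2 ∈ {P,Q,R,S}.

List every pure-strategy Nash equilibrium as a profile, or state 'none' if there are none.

(A,P): not NE [P1→B gives 9>2]
(A,Q): not NE [P2→P gives 9>0]
(A,R): not NE [P2→P gives 9>8]
(A,S): not NE [P1→B gives 9>5; P2→P gives 9>1]
(B,P): NE
(B,Q): not NE [P1→A gives 8>6; P2→R gives 7>5]
(B,R): not NE [P1→A gives 8>0]
(B,S): not NE [P2→R gives 7>2]

Nash profiles: (B,P)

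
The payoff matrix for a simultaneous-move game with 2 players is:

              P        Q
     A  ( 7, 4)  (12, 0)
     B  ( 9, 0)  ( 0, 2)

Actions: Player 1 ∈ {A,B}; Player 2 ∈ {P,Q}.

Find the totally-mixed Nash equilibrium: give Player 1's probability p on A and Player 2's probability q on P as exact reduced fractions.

P1 mixes 1/3 on A; P2 mixes 6/7 on P

P1 indiff ⇒ q·7+(1-q)·12 = q·9+(1-q)·0 ⇒ q(-2) = (1-q)(-12) ⇒ q = 6/7
P2 indiff ⇒ p·4+(1-p)·0 = p·0+(1-p)·2 ⇒ p(4) = (1-p)(2) ⇒ p = 1/3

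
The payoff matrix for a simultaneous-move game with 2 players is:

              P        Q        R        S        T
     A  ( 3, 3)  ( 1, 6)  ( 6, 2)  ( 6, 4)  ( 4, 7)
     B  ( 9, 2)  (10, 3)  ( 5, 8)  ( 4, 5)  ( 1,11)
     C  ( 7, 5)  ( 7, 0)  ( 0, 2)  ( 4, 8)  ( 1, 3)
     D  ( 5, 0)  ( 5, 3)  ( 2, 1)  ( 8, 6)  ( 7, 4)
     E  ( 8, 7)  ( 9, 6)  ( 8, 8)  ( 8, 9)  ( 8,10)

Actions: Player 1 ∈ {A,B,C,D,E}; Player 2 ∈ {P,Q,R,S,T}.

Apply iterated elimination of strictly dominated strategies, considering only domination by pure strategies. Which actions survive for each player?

P1 drop A (E beats it: P:8>3 Q:9>1 R:8>6 S:8>6 T:8>4)
P1 drop C (E beats it: P:8>7 Q:9>7 R:8>0 S:8>4 T:8>1)
P2 drop P (R beats it: B:8>2 D:1>0 E:8>7)
P2 drop Q (S beats it: B:5>3 D:6>3 E:9>6)
P1 drop B (E beats it: R:8>5 S:8>4 T:8>1)
P2 drop R (S beats it: D:6>1 E:9>8)
P1→{D,E} P2→{S,T}

IESDS → P1:{D,E} P2:{S,T}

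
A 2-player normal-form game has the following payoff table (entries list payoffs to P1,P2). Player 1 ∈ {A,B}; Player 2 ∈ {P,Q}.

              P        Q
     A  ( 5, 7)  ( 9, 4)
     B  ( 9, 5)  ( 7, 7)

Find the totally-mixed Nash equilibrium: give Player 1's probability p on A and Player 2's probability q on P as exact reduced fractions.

(p,q) = (2/5, 1/3)

P1 indiff ⇒ q·5+(1-q)·9 = q·9+(1-q)·7 ⇒ q(-4) = (1-q)(-2) ⇒ q = 1/3
P2 indiff ⇒ p·7+(1-p)·5 = p·4+(1-p)·7 ⇒ p(3) = (1-p)(2) ⇒ p = 2/5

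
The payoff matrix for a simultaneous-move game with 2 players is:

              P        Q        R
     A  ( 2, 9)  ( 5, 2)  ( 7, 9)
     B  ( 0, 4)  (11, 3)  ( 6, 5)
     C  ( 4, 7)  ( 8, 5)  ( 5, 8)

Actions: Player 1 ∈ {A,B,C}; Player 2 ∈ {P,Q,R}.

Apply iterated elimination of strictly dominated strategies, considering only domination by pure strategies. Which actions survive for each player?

P2 drop Q (P beats it: A:9>2 B:4>3 C:7>5)
P1 drop B (A beats it: P:2>0 R:7>6)
P1→{A,C} P2→{P,R}

IESDS → P1:{A,C} P2:{P,R}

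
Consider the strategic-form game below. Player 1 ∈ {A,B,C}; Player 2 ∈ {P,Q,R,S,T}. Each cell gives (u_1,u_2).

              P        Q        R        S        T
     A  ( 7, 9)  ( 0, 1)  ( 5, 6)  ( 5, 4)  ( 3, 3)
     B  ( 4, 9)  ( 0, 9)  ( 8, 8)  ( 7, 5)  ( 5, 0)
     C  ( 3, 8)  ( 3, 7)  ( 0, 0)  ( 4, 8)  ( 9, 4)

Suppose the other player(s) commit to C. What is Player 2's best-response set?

argmax u_2 = {P,S}

u_2(P vs C) = 8
u_2(Q vs C) = 7
u_2(R vs C) = 0
u_2(S vs C) = 8
u_2(T vs C) = 4
max payoff 8 at {P,S}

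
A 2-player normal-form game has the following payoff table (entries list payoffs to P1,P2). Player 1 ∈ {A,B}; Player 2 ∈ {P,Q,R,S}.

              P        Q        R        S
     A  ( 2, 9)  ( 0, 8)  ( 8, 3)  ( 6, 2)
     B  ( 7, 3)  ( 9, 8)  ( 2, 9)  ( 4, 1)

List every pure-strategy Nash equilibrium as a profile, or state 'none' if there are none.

(A,P): not NE [P1→B gives 7>2]
(A,Q): not NE [P1→B gives 9>0; P2→P gives 9>8]
(A,R): not NE [P2→P gives 9>3]
(A,S): not NE [P2→P gives 9>2]
(B,P): not NE [P2→R gives 9>3]
(B,Q): not NE [P2→R gives 9>8]
(B,R): not NE [P1→A gives 8>2]
(B,S): not NE [P1→A gives 6>4; P2→R gives 9>1]

PSNE: ∅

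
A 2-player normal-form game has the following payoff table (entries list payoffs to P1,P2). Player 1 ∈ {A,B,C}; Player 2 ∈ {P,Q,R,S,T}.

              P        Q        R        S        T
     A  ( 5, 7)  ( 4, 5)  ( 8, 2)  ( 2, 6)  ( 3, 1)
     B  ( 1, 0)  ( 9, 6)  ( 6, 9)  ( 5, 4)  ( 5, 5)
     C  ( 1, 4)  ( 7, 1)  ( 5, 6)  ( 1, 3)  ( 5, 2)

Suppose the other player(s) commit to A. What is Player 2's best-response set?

argmax u_2 = {P}

u_2(P vs A) = 7
u_2(Q vs A) = 5
u_2(R vs A) = 2
u_2(S vs A) = 6
u_2(T vs A) = 1
max payoff 7 at {P}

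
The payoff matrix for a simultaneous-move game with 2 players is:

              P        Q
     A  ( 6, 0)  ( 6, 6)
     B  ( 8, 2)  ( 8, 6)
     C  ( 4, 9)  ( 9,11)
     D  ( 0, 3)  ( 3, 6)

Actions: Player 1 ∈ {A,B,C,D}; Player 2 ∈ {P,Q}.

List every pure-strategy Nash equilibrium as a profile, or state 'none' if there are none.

PSNE = {(C,Q)}

(A,P): not NE [P1→B gives 8>6; P2→Q gives 6>0]
(A,Q): not NE [P1→C gives 9>6]
(B,P): not NE [P2→Q gives 6>2]
(B,Q): not NE [P1→C gives 9>8]
(C,P): not NE [P1→B gives 8>4; P2→Q gives 11>9]
(C,Q): NE
(D,P): not NE [P1→B gives 8>0; P2→Q gives 6>3]
(D,Q): not NE [P1→C gives 9>3]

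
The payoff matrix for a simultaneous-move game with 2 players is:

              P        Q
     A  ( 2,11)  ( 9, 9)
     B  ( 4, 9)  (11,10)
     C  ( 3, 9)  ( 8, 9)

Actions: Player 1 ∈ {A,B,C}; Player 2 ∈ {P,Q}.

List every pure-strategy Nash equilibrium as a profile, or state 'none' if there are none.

(A,P): not NE [P1→B gives 4>2]
(A,Q): not NE [P1→B gives 11>9; P2→P gives 11>9]
(B,P): not NE [P2→Q gives 10>9]
(B,Q): NE
(C,P): not NE [P1→B gives 4>3]
(C,Q): not NE [P1→B gives 11>8]

Nash profiles: (B,Q)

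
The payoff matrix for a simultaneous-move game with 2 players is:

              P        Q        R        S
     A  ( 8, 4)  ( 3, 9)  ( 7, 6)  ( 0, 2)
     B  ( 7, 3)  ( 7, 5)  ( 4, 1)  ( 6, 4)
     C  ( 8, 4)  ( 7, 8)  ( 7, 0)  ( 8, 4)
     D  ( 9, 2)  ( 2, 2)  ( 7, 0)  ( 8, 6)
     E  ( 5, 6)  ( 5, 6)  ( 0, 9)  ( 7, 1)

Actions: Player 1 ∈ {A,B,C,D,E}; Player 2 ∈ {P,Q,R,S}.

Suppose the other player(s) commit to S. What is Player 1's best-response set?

u_1(A vs S) = 0
u_1(B vs S) = 6
u_1(C vs S) = 8
u_1(D vs S) = 8
u_1(E vs S) = 7
max payoff 8 at {C,D}

BR_1 = {C,D}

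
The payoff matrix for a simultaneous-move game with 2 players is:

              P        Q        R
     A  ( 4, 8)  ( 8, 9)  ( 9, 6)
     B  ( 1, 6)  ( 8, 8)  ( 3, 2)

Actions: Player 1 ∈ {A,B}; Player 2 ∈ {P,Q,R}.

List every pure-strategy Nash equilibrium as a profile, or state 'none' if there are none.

(A,P): not NE [P2→Q gives 9>8]
(A,Q): NE
(A,R): not NE [P2→Q gives 9>6]
(B,P): not NE [P1→A gives 4>1; P2→Q gives 8>6]
(B,Q): NE
(B,R): not NE [P1→A gives 9>3; P2→Q gives 8>2]

NE set: (A,Q), (B,Q)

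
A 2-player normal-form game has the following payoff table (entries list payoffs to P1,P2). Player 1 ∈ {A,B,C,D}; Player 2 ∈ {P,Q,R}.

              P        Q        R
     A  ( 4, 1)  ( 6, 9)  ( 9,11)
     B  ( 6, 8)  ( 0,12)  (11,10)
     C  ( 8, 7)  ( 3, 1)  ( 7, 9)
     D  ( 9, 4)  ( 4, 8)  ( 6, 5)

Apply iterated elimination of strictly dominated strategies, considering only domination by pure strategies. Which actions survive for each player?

P2 drop P (R beats it: A:11>1 B:10>8 C:9>7 D:5>4)
P1 drop C (A beats it: Q:6>3 R:9>7)
P1 drop D (A beats it: Q:6>4 R:9>6)
P1→{A,B} P2→{Q,R}

IESDS → P1:{A,B} P2:{Q,R}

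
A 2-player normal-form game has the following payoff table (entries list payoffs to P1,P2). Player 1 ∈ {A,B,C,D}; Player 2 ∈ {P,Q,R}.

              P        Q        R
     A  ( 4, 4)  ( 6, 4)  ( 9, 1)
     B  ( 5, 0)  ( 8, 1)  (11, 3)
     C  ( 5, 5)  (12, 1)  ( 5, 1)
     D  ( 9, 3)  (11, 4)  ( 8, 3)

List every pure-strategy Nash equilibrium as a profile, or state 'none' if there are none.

(A,P): not NE [P1→D gives 9>4]
(A,Q): not NE [P1→C gives 12>6]
(A,R): not NE [P1→B gives 11>9; P2→Q gives 4>1]
(B,P): not NE [P1→D gives 9>5; P2→R gives 3>0]
(B,Q): not NE [P1→C gives 12>8; P2→R gives 3>1]
(B,R): NE
(C,P): not NE [P1→D gives 9>5]
(C,Q): not NE [P2→P gives 5>1]
(C,R): not NE [P1→B gives 11>5; P2→P gives 5>1]
(D,P): not NE [P2→Q gives 4>3]
(D,Q): not NE [P1→C gives 12>11]
(D,R): not NE [P1→B gives 11>8; P2→Q gives 4>3]

NE set: (B,R)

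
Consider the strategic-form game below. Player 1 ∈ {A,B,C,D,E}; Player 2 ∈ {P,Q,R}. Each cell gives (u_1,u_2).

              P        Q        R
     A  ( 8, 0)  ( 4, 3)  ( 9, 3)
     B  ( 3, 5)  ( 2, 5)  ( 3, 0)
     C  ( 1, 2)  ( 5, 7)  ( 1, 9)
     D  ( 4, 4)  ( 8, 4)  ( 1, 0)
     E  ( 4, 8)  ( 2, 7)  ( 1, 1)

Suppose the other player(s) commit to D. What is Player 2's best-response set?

u_2(P vs D) = 4
u_2(Q vs D) = 4
u_2(R vs D) = 0
max payoff 4 at {P,Q}

P2 best: {P,Q}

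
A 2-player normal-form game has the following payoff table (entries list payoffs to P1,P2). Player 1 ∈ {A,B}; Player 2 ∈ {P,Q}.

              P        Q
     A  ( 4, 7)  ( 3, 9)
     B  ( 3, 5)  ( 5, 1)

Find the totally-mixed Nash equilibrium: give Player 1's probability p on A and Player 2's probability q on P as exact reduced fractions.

(p,q) = (2/3, 2/3)

P1 indiff ⇒ q·4+(1-q)·3 = q·3+(1-q)·5 ⇒ q(1) = (1-q)(2) ⇒ q = 2/3
P2 indiff ⇒ p·7+(1-p)·5 = p·9+(1-p)·1 ⇒ p(-2) = (1-p)(-4) ⇒ p = 2/3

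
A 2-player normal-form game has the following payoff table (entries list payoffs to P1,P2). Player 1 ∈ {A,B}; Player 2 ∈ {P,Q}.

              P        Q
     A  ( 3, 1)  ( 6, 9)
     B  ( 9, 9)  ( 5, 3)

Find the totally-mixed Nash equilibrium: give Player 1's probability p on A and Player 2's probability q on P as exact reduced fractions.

(p,q) = (3/7, 1/7)

P1 indiff ⇒ q·3+(1-q)·6 = q·9+(1-q)·5 ⇒ q(-6) = (1-q)(-1) ⇒ q = 1/7
P2 indiff ⇒ p·1+(1-p)·9 = p·9+(1-p)·3 ⇒ p(-8) = (1-p)(-6) ⇒ p = 3/7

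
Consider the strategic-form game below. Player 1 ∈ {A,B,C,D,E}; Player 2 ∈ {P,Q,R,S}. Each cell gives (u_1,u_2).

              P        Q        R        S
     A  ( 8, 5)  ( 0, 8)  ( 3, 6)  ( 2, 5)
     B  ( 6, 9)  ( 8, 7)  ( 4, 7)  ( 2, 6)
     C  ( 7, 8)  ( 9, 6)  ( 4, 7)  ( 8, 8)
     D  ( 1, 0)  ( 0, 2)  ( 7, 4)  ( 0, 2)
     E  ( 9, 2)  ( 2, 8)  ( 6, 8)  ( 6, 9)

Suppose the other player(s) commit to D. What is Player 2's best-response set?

BR_2 = {R}

u_2(P vs D) = 0
u_2(Q vs D) = 2
u_2(R vs D) = 4
u_2(S vs D) = 2
max payoff 4 at {R}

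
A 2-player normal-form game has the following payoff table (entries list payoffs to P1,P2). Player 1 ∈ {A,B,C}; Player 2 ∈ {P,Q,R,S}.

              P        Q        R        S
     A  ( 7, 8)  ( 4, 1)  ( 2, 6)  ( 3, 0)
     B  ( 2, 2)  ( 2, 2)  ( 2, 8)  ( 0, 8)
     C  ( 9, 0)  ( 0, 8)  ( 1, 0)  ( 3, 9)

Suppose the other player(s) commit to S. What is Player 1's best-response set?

u_1(A vs S) = 3
u_1(B vs S) = 0
u_1(C vs S) = 3
max payoff 3 at {A,C}

argmax u_1 = {A,C}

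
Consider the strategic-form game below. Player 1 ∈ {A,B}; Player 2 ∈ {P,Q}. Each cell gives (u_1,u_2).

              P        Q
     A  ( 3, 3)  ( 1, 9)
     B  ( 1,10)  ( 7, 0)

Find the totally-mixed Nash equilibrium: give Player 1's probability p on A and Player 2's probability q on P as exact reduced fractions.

p=5/8, q=3/4

P1 indiff ⇒ q·3+(1-q)·1 = q·1+(1-q)·7 ⇒ q(2) = (1-q)(6) ⇒ q = 3/4
P2 indiff ⇒ p·3+(1-p)·10 = p·9+(1-p)·0 ⇒ p(-6) = (1-p)(-10) ⇒ p = 5/8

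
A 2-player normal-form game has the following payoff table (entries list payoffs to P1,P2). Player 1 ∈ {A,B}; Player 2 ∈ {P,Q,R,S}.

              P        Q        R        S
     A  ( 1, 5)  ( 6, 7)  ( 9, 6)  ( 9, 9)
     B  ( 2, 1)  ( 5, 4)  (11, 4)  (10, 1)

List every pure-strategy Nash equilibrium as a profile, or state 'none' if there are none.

NE set: (B,R)

(A,P): not NE [P1→B gives 2>1; P2→S gives 9>5]
(A,Q): not NE [P2→S gives 9>7]
(A,R): not NE [P1→B gives 11>9; P2→S gives 9>6]
(A,S): not NE [P1→B gives 10>9]
(B,P): not NE [P2→R gives 4>1]
(B,Q): not NE [P1→A gives 6>5]
(B,R): NE
(B,S): not NE [P2→R gives 4>1]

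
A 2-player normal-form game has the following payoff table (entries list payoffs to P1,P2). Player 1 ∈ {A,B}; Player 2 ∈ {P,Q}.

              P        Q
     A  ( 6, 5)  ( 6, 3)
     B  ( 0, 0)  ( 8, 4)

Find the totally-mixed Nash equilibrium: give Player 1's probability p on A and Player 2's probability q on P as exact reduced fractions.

P1 mixes 2/3 on A; P2 mixes 1/4 on P

P1 indiff ⇒ q·6+(1-q)·6 = q·0+(1-q)·8 ⇒ q(6) = (1-q)(2) ⇒ q = 1/4
P2 indiff ⇒ p·5+(1-p)·0 = p·3+(1-p)·4 ⇒ p(2) = (1-p)(4) ⇒ p = 2/3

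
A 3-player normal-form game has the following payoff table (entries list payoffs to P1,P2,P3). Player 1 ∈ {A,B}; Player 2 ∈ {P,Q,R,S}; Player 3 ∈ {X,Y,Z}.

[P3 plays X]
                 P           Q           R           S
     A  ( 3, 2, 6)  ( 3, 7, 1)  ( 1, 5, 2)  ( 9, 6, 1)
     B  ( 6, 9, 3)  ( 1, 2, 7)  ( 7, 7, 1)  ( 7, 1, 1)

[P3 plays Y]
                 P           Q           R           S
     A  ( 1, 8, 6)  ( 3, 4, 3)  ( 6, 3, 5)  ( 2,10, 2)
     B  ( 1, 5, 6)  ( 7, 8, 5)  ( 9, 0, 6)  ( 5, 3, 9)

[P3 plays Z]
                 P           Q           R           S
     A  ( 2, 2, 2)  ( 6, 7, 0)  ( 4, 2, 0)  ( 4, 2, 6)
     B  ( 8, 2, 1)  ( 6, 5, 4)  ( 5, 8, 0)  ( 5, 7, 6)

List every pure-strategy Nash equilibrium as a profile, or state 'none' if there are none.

No pure NE.

(A,P,X): not NE [P1→B gives 6>3; P2→Q gives 7>2]
(A,P,Y): not NE [P2→S gives 10>8]
(A,P,Z): not NE [P1→B gives 8>2; P2→Q gives 7>2; P3→Y gives 6>2]
(A,Q,X): not NE [P3→Y gives 3>1]
(A,Q,Y): not NE [P1→B gives 7>3; P2→S gives 10>4]
(A,Q,Z): not NE [P3→Y gives 3>0]
(A,R,X): not NE [P1→B gives 7>1; P2→Q gives 7>5; P3→Y gives 5>2]
(A,R,Y): not NE [P1→B gives 9>6; P2→S gives 10>3]
(A,R,Z): not NE [P1→B gives 5>4; P2→Q gives 7>2; P3→Y gives 5>0]
(A,S,X): not NE [P2→Q gives 7>6; P3→Z gives 6>1]
(A,S,Y): not NE [P1→B gives 5>2; P3→Z gives 6>2]
(A,S,Z): not NE [P1→B gives 5>4; P2→Q gives 7>2]
(B,P,X): not NE [P3→Y gives 6>3]
(B,P,Y): not NE [P2→Q gives 8>5]
(B,P,Z): not NE [P2→R gives 8>2; P3→Y gives 6>1]
(B,Q,X): not NE [P1→A gives 3>1; P2→P gives 9>2]
(B,Q,Y): not NE [P3→X gives 7>5]
(B,Q,Z): not NE [P2→R gives 8>5; P3→X gives 7>4]
(B,R,X): not NE [P2→P gives 9>7; P3→Y gives 6>1]
(B,R,Y): not NE [P2→Q gives 8>0]
(B,R,Z): not NE [P3→Y gives 6>0]
(B,S,X): not NE [P1→A gives 9>7; P2→P gives 9>1; P3→Y gives 9>1]
(B,S,Y): not NE [P2→Q gives 8>3]
(B,S,Z): not NE [P2→R gives 8>7; P3→Y gives 9>6]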